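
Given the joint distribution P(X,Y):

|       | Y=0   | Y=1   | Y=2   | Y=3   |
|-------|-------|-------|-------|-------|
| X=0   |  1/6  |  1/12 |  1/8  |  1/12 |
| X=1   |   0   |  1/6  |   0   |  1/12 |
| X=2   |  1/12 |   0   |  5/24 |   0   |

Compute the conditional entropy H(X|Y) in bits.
0.9440 bits

H(X|Y) = H(X,Y) - H(Y)

H(X,Y) = -Σ_{x,y} P(x,y) log₂ P(x,y). Per-cell terms -P(x,y)·log₂P(x,y):
  X=0: 0.430827, 0.298747, 0.375000, 0.298747
  X=1: 0.000000, 0.430827, 0.000000, 0.298747
  X=2: 0.298747, 0.000000, 0.471466, 0.000000
  (cells with P = 0 contribute 0)
Sum of the 12 terms: H(X,Y) = 2.90311 bits

Marginal of Y (column sums):
  P(Y=0) = 1/6 + 0 + 1/12 = 1/4
  P(Y=1) = 1/12 + 1/6 + 0 = 1/4
  P(Y=2) = 1/8 + 0 + 5/24 = 1/3
  P(Y=3) = 1/12 + 1/12 + 0 = 1/6
H(Y) = -[(1/4)·log₂(1/4) + (1/4)·log₂(1/4) + (1/3)·log₂(1/3) + (1/6)·log₂(1/6)]
  = 0.500000 + 0.500000 + 0.528321 + 0.430827 = 1.95915 bits

H(X|Y) = H(X,Y) - H(Y) = 2.90311 - 1.95915 = 0.9440 bits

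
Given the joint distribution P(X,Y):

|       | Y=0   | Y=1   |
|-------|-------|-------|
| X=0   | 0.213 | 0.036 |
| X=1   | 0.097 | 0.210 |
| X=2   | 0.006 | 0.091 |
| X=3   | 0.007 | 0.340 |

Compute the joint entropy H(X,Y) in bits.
2.3854 bits

H(X,Y) = -Σ_{x,y} P(x,y) log₂ P(x,y). Per-cell terms -P(x,y)·log₂P(x,y):
  X=0: 0.47522, 0.17265
  X=1: 0.32649, 0.47282
  X=2: 0.04428, 0.31468
  X=3: 0.05011, 0.52917
Sum of the 8 terms: H(X,Y) = 2.3854 bits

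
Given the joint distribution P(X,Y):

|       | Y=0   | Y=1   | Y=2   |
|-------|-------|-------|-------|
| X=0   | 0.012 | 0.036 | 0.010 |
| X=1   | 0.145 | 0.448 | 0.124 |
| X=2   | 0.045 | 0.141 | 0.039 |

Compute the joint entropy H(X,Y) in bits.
2.3944 bits

H(X,Y) = -Σ_{x,y} P(x,y) log₂ P(x,y). Per-cell terms -P(x,y)·log₂P(x,y):
  X=0: 0.0766, 0.1727, 0.0664
  X=1: 0.4040, 0.5190, 0.3734
  X=2: 0.2013, 0.3985, 0.1825
Sum of the 9 terms: H(X,Y) = 2.3944 bits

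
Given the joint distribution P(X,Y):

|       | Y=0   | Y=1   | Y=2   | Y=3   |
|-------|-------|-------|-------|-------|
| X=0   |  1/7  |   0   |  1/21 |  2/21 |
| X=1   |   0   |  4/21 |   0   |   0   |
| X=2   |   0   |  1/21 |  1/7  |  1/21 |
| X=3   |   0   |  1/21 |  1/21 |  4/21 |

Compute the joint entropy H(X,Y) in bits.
3.0823 bits

H(X,Y) = -Σ_{x,y} P(x,y) log₂ P(x,y). Per-cell terms -P(x,y)·log₂P(x,y):
  X=0: 0.40105, 0.00000, 0.20916, 0.32308
  X=1: 0.00000, 0.45568, 0.00000, 0.00000
  X=2: 0.00000, 0.20916, 0.40105, 0.20916
  X=3: 0.00000, 0.20916, 0.20916, 0.45568
  (cells with P = 0 contribute 0)
Sum of the 16 terms: H(X,Y) = 3.0823 bits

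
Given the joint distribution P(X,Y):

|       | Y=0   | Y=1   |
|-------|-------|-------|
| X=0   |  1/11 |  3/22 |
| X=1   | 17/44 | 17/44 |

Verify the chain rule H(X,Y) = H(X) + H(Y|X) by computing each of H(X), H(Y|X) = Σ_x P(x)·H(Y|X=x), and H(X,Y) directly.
H(X) = 0.7732 bits, H(Y|X) = 0.9934 bits, H(X,Y) = 1.7666 bits

Marginal of X (row sums):
  P(X=0) = 1/11 + 3/22 = 5/22
  P(X=1) = 17/44 + 17/44 = 17/22
H(X) = -[(5/22)·log₂(5/22) + (17/22)·log₂(17/22)]
  = 0.48580 + 0.28743 = 0.7732 bits

H(Y|X) = Σ_x P(x)·H(Y|X=x):
  X=0: P(X=0) = 5/22, P(Y|X=0) = (2/5, 3/5) → H(Y|X=0) = 0.97095
  X=1: P(X=1) = 17/22, P(Y|X=1) = (1/2, 1/2) → H(Y|X=1) = 1.00000
H(Y|X) = (5/22)·0.97095 + (17/22)·1.00000 = 0.9934 bits

H(X,Y) = -Σ_{x,y} P(x,y) log₂ P(x,y). Per-cell terms -P(x,y)·log₂P(x,y):
  X=0: 0.31449, 0.39197
  X=1: 0.53008, 0.53008
Sum of the 4 terms: H(X,Y) = 1.7666 bits

Chain rule check:
  H(X) + H(Y|X) = 0.7732 + 0.9934 = 1.7666 bits
  H(X,Y) = 1.7666 bits
✓ Chain rule verified.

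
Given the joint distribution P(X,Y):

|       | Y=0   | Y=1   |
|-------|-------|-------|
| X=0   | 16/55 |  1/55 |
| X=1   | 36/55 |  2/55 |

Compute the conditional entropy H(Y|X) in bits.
0.3053 bits

H(Y|X) = H(X,Y) - H(X)

H(X,Y) = -Σ_{x,y} P(x,y) log₂ P(x,y). Per-cell terms -P(x,y)·log₂P(x,y):
  X=0: 0.51821, 0.10512
  X=1: 0.40021, 0.17387
Sum of the 4 terms: H(X,Y) = 1.1974 bits

Marginal of X (row sums):
  P(X=0) = 16/55 + 1/55 = 17/55
  P(X=1) = 36/55 + 2/55 = 38/55
H(X) = -[(17/55)·log₂(17/55) + (38/55)·log₂(38/55)]
  = 0.52357 + 0.36855 = 0.8921 bits

H(Y|X) = H(X,Y) - H(X) = 1.1974 - 0.8921 = 0.3053 bits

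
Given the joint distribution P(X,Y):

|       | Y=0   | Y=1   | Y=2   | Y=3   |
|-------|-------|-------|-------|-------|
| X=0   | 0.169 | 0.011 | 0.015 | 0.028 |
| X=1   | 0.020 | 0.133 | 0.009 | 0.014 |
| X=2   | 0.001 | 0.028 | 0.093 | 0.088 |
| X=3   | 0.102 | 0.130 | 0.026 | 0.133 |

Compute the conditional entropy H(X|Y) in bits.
1.4637 bits

H(X|Y) = H(X,Y) - H(Y)

H(X,Y) = -Σ_{x,y} P(x,y) log₂ P(x,y). Per-cell terms -P(x,y)·log₂P(x,y):
  X=0: 0.4334689, 0.0715699, 0.0908834, 0.1444360
  X=1: 0.1128771, 0.3870967, 0.0611627, 0.0862180
  X=2: 0.0099658, 0.1444360, 0.3186762, 0.3085590
  X=3: 0.3359226, 0.3826441, 0.1368990, 0.3870967
Sum of the 16 terms: H(X,Y) = 3.411912 bits

Marginal of Y (column sums):
  P(Y=0) = 0.169 + 0.020 + 0.001 + 0.102 = 0.292
  P(Y=1) = 0.011 + 0.133 + 0.028 + 0.130 = 0.302
  P(Y=2) = 0.015 + 0.009 + 0.093 + 0.026 = 0.143
  P(Y=3) = 0.028 + 0.014 + 0.088 + 0.133 = 0.263
H(Y) = -[0.292·log₂(0.292) + 0.302·log₂(0.302) + 0.143·log₂(0.143) + 0.263·log₂(0.263)]
  = 0.5185802 + 0.5216686 + 0.4012456 + 0.5067656 = 1.948260 bits

H(X|Y) = H(X,Y) - H(Y) = 3.411912 - 1.948260 = 1.4637 bits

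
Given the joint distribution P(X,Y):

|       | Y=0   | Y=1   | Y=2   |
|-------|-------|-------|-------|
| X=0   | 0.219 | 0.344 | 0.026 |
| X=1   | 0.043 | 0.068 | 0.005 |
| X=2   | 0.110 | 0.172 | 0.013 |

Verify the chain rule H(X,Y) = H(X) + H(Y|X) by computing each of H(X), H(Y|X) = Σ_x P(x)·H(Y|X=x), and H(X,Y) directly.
H(X) = 1.3299 bits, H(Y|X) = 1.1821 bits, H(X,Y) = 2.5120 bits

Marginal of X (row sums):
  P(X=0) = 0.219 + 0.344 + 0.026 = 0.589
  P(X=1) = 0.043 + 0.068 + 0.005 = 0.116
  P(X=2) = 0.110 + 0.172 + 0.013 = 0.295
H(X) = -[0.589·log₂(0.589) + 0.116·log₂(0.116) + 0.295·log₂(0.295)]
  = 0.44980 + 0.36051 + 0.51956 = 1.3299 bits

H(Y|X) = Σ_x P(x)·H(Y|X=x):
  X=0: P(X=0) = 0.589, P(Y|X=0) = (219/589, 344/589, 26/589) → H(Y|X=0) = 1.18256
  X=1: P(X=1) = 0.116, P(Y|X=1) = (43/116, 17/29, 5/116) → H(Y|X=1) = 1.17792
  X=2: P(X=2) = 0.295, P(Y|X=2) = (22/59, 172/295, 13/295) → H(Y|X=2) = 1.18297
H(Y|X) = 0.589·1.18256 + 0.116·1.17792 + 0.295·1.18297 = 1.1821 bits

H(X,Y) = -Σ_{x,y} P(x,y) log₂ P(x,y). Per-cell terms -P(x,y)·log₂P(x,y):
  X=0: 0.47983, 0.52959, 0.13690
  X=1: 0.19520, 0.26373, 0.03822
  X=2: 0.35029, 0.43680, 0.08145
Sum of the 9 terms: H(X,Y) = 2.5120 bits

Chain rule check:
  H(X) + H(Y|X) = 1.3299 + 1.1821 = 2.5120 bits
  H(X,Y) = 2.5120 bits
✓ Chain rule verified.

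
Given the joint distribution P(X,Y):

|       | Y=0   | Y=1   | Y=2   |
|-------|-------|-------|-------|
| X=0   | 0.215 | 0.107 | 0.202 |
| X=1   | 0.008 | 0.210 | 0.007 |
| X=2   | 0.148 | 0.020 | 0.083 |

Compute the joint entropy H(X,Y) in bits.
2.6854 bits

H(X,Y) = -Σ_{x,y} P(x,y) log₂ P(x,y). Per-cell terms -P(x,y)·log₂P(x,y):
  X=0: 0.47678, 0.34500, 0.46613
  X=1: 0.05573, 0.47282, 0.05011
  X=2: 0.40794, 0.11288, 0.29803
Sum of the 9 terms: H(X,Y) = 2.6854 bits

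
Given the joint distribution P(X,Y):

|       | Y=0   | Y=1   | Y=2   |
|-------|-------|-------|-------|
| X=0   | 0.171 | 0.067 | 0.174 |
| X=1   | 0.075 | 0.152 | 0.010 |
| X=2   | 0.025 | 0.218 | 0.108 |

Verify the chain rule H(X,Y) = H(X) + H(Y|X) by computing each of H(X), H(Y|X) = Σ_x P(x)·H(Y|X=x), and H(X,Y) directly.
H(X) = 1.5495 bits, H(Y|X) = 1.3052 bits, H(X,Y) = 2.8547 bits

Marginal of X (row sums):
  P(X=0) = 0.171 + 0.067 + 0.174 = 0.412
  P(X=1) = 0.075 + 0.152 + 0.010 = 0.237
  P(X=2) = 0.025 + 0.218 + 0.108 = 0.351
H(X) = -[0.412·log₂(0.412) + 0.237·log₂(0.237) + 0.351·log₂(0.351)]
  = 0.52706 + 0.49226 + 0.53017 = 1.5495 bits

H(Y|X) = Σ_x P(x)·H(Y|X=x):
  X=0: P(X=0) = 0.412, P(Y|X=0) = (171/412, 67/412, 87/206) → H(Y|X=0) = 1.47788
  X=1: P(X=1) = 0.237, P(Y|X=1) = (25/79, 152/237, 10/237) → H(Y|X=1) = 1.12897
  X=2: P(X=2) = 0.351, P(Y|X=2) = (25/351, 218/351, 4/13) → H(Y|X=2) = 1.22146
H(Y|X) = 0.412·1.47788 + 0.237·1.12897 + 0.351·1.22146 = 1.3052 bits

H(X,Y) = -Σ_{x,y} P(x,y) log₂ P(x,y). Per-cell terms -P(x,y)·log₂P(x,y):
  X=0: 0.43570, 0.26128, 0.43897
  X=1: 0.28027, 0.41311, 0.06644
  X=2: 0.13305, 0.47908, 0.34678
Sum of the 9 terms: H(X,Y) = 2.8547 bits

Chain rule check:
  H(X) + H(Y|X) = 1.5495 + 1.3052 = 2.8547 bits
  H(X,Y) = 2.8547 bits
✓ Chain rule verified.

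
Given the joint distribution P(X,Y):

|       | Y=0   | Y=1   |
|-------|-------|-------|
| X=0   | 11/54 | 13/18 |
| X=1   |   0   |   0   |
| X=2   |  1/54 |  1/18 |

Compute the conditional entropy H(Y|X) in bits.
0.7640 bits

H(Y|X) = H(X,Y) - H(X)

H(X,Y) = -Σ_{x,y} P(x,y) log₂ P(x,y). Per-cell terms -P(x,y)·log₂P(x,y):
  X=0: 0.4675929, 0.3390727
  X=1: 0.0000000, 0.0000000
  X=2: 0.1065720, 0.2316625
  (cells with P = 0 contribute 0)
Sum of the 6 terms: H(X,Y) = 1.144900 bits

Marginal of X (row sums):
  P(X=0) = 11/54 + 13/18 = 25/27
  P(X=1) = 0 + 0 = 0
  P(X=2) = 1/54 + 1/18 = 2/27
H(X) = -[(25/27)·log₂(25/27) + (2/27)·log₂(2/27)]   (outcomes with P = 0 contribute 0)
  = 0.1028068 + 0.2781398 = 0.380947 bits

H(Y|X) = H(X,Y) - H(X) = 1.144900 - 0.380947 = 0.7640 bits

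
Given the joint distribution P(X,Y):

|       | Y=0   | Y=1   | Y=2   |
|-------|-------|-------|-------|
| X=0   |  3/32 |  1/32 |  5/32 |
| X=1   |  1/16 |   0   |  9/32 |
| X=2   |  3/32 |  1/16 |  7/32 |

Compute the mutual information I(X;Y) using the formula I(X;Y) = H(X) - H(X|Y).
0.0845 bits

I(X;Y) = H(X) - H(X|Y)

Marginal of X (row sums):
  P(X=0) = 3/32 + 1/32 + 5/32 = 9/32
  P(X=1) = 1/16 + 0 + 9/32 = 11/32
  P(X=2) = 3/32 + 1/16 + 7/32 = 3/8
H(X) = -[(9/32)·log₂(9/32) + (11/32)·log₂(11/32) + (3/8)·log₂(3/8)]
  = 0.51471 + 0.52957 + 0.53064 = 1.5749 bits

Marginal of Y (column sums):
  P(Y=0) = 3/32 + 1/16 + 3/32 = 1/4
  P(Y=1) = 1/32 + 0 + 1/16 = 3/32
  P(Y=2) = 5/32 + 9/32 + 7/32 = 21/32
H(X|Y) = Σ_y P(y)·H(X|Y=y):
  Y=0: P(Y=0) = 1/4, P(X|Y=0) = (3/8, 1/4, 3/8) → H(X|Y=0) = 1.56128
  Y=1: P(Y=1) = 3/32, P(X|Y=1) = (1/3, 0, 2/3) → H(X|Y=1) = 0.91830
  Y=2: P(Y=2) = 21/32, P(X|Y=2) = (5/21, 3/7, 1/3) → H(X|Y=2) = 1.54515
H(X|Y) = (1/4)·1.56128 + (3/32)·0.91830 + (21/32)·1.54515 = 1.4904 bits

I(X;Y) = H(X) - H(X|Y) = 1.5749 - 1.4904 = 0.0845 bits

Cross-check via I(X;Y) = H(X) + H(Y) - H(X,Y): computing H(Y) from the column sums and H(X,Y) from the 9 cells in the same way gives H(Y) = 1.2190 bits and H(X,Y) = 2.7094 bits, so
I(X;Y) = 1.5749 + 1.2190 - 2.7094 = 0.0845 bits ✓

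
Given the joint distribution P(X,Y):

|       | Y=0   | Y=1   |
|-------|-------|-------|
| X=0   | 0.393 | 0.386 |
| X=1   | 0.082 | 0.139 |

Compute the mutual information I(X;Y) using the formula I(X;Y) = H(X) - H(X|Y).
0.0090 bits

I(X;Y) = H(X) - H(X|Y)

Marginal of X (row sums):
  P(X=0) = 0.393 + 0.386 = 0.779
  P(X=1) = 0.082 + 0.139 = 0.221
H(X) = -[0.779·log₂(0.779) + 0.221·log₂(0.221)]
  = 0.2807 + 0.4813 = 0.7620 bits

Marginal of Y (column sums):
  P(Y=0) = 0.393 + 0.082 = 0.475
  P(Y=1) = 0.386 + 0.139 = 0.525
H(X|Y) = Σ_y P(y)·H(X|Y=y):
  Y=0: P(Y=0) = 0.475, P(X|Y=0) = (393/475, 82/475) → H(X|Y=0) = 0.6637
  Y=1: P(Y=1) = 0.525, P(X|Y=1) = (386/525, 139/525) → H(X|Y=1) = 0.8338
H(X|Y) = 0.475·0.6637 + 0.525·0.8338 = 0.7530 bits

I(X;Y) = H(X) - H(X|Y) = 0.7620 - 0.7530 = 0.0090 bits

Cross-check via I(X;Y) = H(X) + H(Y) - H(X,Y): computing H(Y) from the column sums and H(X,Y) from the 4 cells in the same way gives H(Y) = 0.9982 bits and H(X,Y) = 1.7512 bits, so
I(X;Y) = 0.7620 + 0.9982 - 1.7512 = 0.0090 bits ✓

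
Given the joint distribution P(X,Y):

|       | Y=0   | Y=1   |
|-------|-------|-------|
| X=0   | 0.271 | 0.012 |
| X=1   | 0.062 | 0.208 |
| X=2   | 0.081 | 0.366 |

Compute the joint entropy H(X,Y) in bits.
2.1314 bits

H(X,Y) = -Σ_{x,y} P(x,y) log₂ P(x,y). Per-cell terms -P(x,y)·log₂P(x,y):
  X=0: 0.5105, 0.0766
  X=1: 0.2487, 0.4712
  X=2: 0.2937, 0.5307
Sum of the 6 terms: H(X,Y) = 2.1314 bits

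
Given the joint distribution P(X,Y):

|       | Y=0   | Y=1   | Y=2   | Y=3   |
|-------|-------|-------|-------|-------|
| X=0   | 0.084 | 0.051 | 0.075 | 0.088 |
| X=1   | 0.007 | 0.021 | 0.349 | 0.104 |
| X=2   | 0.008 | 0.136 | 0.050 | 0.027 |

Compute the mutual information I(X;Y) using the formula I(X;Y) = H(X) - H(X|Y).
0.3528 bits

I(X;Y) = H(X) - H(X|Y)

Marginal of X (row sums):
  P(X=0) = 0.084 + 0.051 + 0.075 + 0.088 = 0.298
  P(X=1) = 0.007 + 0.021 + 0.349 + 0.104 = 0.481
  P(X=2) = 0.008 + 0.136 + 0.050 + 0.027 = 0.221
H(X) = -[0.298·log₂(0.298) + 0.481·log₂(0.481) + 0.221·log₂(0.221)]
  = 0.5205 + 0.5079 + 0.4813 = 1.5097 bits

Marginal of Y (column sums):
  P(Y=0) = 0.084 + 0.007 + 0.008 = 0.099
  P(Y=1) = 0.051 + 0.021 + 0.136 = 0.208
  P(Y=2) = 0.075 + 0.349 + 0.050 = 0.474
  P(Y=3) = 0.088 + 0.104 + 0.027 = 0.219
H(X|Y) = Σ_y P(y)·H(X|Y=y):
  Y=0: P(Y=0) = 0.099, P(X|Y=0) = (28/33, 7/99, 8/99) → H(X|Y=0) = 0.7646
  Y=1: P(Y=1) = 0.208, P(X|Y=1) = (51/208, 21/208, 17/26) → H(X|Y=1) = 1.2320
  Y=2: P(Y=2) = 0.474, P(X|Y=2) = (25/158, 349/474, 25/237) → H(X|Y=2) = 1.0884
  Y=3: P(Y=3) = 0.219, P(X|Y=3) = (88/219, 104/219, 9/73) → H(X|Y=3) = 1.4111
H(X|Y) = 0.099·0.7646 + 0.208·1.2320 + 0.474·1.0884 + 0.219·1.4111 = 1.1569 bits

I(X;Y) = H(X) - H(X|Y) = 1.5097 - 1.1569 = 0.3528 bits

Cross-check via I(X;Y) = H(X) + H(Y) - H(X,Y): computing H(Y) from the column sums and H(X,Y) from the 12 cells in the same way gives H(Y) = 1.7918 bits and H(X,Y) = 2.9487 bits, so
I(X;Y) = 1.5097 + 1.7918 - 2.9487 = 0.3528 bits ✓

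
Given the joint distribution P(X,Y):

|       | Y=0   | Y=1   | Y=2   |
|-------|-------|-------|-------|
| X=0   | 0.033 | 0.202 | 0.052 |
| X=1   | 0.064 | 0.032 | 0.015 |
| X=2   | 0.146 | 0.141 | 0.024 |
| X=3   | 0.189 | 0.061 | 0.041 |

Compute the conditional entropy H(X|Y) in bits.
1.7453 bits

H(X|Y) = H(X,Y) - H(Y)

H(X,Y) = -Σ_{x,y} P(x,y) log₂ P(x,y). Per-cell terms -P(x,y)·log₂P(x,y):
  X=0: 0.16241, 0.46613, 0.22180
  X=1: 0.25381, 0.15891, 0.09088
  X=2: 0.40529, 0.39850, 0.12914
  X=3: 0.45427, 0.24614, 0.18894
Sum of the 12 terms: H(X,Y) = 3.1762 bits

Marginal of Y (column sums):
  P(Y=0) = 0.033 + 0.064 + 0.146 + 0.189 = 0.432
  P(Y=1) = 0.202 + 0.032 + 0.141 + 0.061 = 0.436
  P(Y=2) = 0.052 + 0.015 + 0.024 + 0.041 = 0.132
H(Y) = -[0.432·log₂(0.432) + 0.436·log₂(0.436) + 0.132·log₂(0.132)]
  = 0.52311 + 0.52215 + 0.38562 = 1.4309 bits

H(X|Y) = H(X,Y) - H(Y) = 3.1762 - 1.4309 = 1.7453 bits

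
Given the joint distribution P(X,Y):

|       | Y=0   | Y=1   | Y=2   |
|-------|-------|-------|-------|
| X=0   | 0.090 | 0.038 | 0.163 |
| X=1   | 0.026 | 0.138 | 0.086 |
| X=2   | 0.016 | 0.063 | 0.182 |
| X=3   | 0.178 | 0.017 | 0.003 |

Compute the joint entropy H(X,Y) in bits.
3.1165 bits

H(X,Y) = -Σ_{x,y} P(x,y) log₂ P(x,y). Per-cell terms -P(x,y)·log₂P(x,y):
  X=0: 0.31265, 0.17928, 0.42658
  X=1: 0.13690, 0.39430, 0.30440
  X=2: 0.09545, 0.25128, 0.44735
  X=3: 0.44323, 0.09993, 0.02514
Sum of the 12 terms: H(X,Y) = 3.1165 bits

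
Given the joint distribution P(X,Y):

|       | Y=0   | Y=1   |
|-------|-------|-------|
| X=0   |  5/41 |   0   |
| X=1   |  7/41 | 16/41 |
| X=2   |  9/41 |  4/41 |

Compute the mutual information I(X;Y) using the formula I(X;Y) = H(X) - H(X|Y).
0.2199 bits

I(X;Y) = H(X) - H(X|Y)

Marginal of X (row sums):
  P(X=0) = 5/41 + 0 = 5/41
  P(X=1) = 7/41 + 16/41 = 23/41
  P(X=2) = 9/41 + 4/41 = 13/41
H(X) = -[(5/41)·log₂(5/41) + (23/41)·log₂(23/41) + (13/41)·log₂(13/41)]
  = 0.37020 + 0.46785 + 0.52543 = 1.3635 bits

Marginal of Y (column sums):
  P(Y=0) = 5/41 + 7/41 + 9/41 = 21/41
  P(Y=1) = 0 + 16/41 + 4/41 = 20/41
H(X|Y) = Σ_y P(y)·H(X|Y=y):
  Y=0: P(Y=0) = 21/41, P(X|Y=0) = (5/21, 1/3, 3/7) → H(X|Y=0) = 1.54515
  Y=1: P(Y=1) = 20/41, P(X|Y=1) = (0, 4/5, 1/5) → H(X|Y=1) = 0.72193
H(X|Y) = (21/41)·1.54515 + (20/41)·0.72193 = 1.1436 bits

I(X;Y) = H(X) - H(X|Y) = 1.3635 - 1.1436 = 0.2199 bits

Cross-check via I(X;Y) = H(X) + H(Y) - H(X,Y): computing H(Y) from the column sums and H(X,Y) from the 6 cells in the same way gives H(Y) = 0.9996 bits and H(X,Y) = 2.1432 bits, so
I(X;Y) = 1.3635 + 0.9996 - 2.1432 = 0.2199 bits ✓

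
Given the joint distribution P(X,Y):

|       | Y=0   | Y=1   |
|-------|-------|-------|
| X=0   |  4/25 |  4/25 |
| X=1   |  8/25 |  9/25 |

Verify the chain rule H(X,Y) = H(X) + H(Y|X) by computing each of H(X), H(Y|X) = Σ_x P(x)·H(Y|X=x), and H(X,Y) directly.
H(X) = 0.9044 bits, H(Y|X) = 0.9983 bits, H(X,Y) = 1.9027 bits

Marginal of X (row sums):
  P(X=0) = 4/25 + 4/25 = 8/25
  P(X=1) = 8/25 + 9/25 = 17/25
H(X) = -[(8/25)·log₂(8/25) + (17/25)·log₂(17/25)]
  = 0.52603 + 0.37835 = 0.9044 bits

H(Y|X) = Σ_x P(x)·H(Y|X=x):
  X=0: P(X=0) = 8/25, P(Y|X=0) = (1/2, 1/2) → H(Y|X=0) = 1.00000
  X=1: P(X=1) = 17/25, P(Y|X=1) = (8/17, 9/17) → H(Y|X=1) = 0.99750
H(Y|X) = (8/25)·1.00000 + (17/25)·0.99750 = 0.9983 bits

H(X,Y) = -Σ_{x,y} P(x,y) log₂ P(x,y). Per-cell terms -P(x,y)·log₂P(x,y):
  X=0: 0.42302, 0.42302
  X=1: 0.52603, 0.53062
Sum of the 4 terms: H(X,Y) = 1.9027 bits

Chain rule check:
  H(X) + H(Y|X) = 0.9044 + 0.9983 = 1.9027 bits
  H(X,Y) = 1.9027 bits
✓ Chain rule verified.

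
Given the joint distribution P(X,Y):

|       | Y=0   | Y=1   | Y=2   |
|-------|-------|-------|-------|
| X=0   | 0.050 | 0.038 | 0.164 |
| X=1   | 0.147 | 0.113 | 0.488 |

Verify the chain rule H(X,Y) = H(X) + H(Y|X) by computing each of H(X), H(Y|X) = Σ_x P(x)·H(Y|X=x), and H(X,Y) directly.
H(X) = 0.8144 bits, H(Y|X) = 1.2759 bits, H(X,Y) = 2.0903 bits

Marginal of X (row sums):
  P(X=0) = 0.050 + 0.038 + 0.164 = 0.252
  P(X=1) = 0.147 + 0.113 + 0.488 = 0.748
H(X) = -[0.252·log₂(0.252) + 0.748·log₂(0.748)]
  = 0.50110 + 0.31333 = 0.8144 bits

H(Y|X) = Σ_x P(x)·H(Y|X=x):
  X=0: P(X=0) = 0.252, P(Y|X=0) = (25/126, 19/126, 41/63) → H(Y|X=0) = 1.27786
  X=1: P(X=1) = 0.748, P(Y|X=1) = (147/748, 113/748, 122/187) → H(Y|X=1) = 1.27519
H(Y|X) = 0.252·1.27786 + 0.748·1.27519 = 1.2759 bits

H(X,Y) = -Σ_{x,y} P(x,y) log₂ P(x,y). Per-cell terms -P(x,y)·log₂P(x,y):
  X=0: 0.21610, 0.17928, 0.42775
  X=1: 0.40662, 0.35545, 0.50510
Sum of the 6 terms: H(X,Y) = 2.0903 bits

Chain rule check:
  H(X) + H(Y|X) = 0.8144 + 1.2759 = 2.0903 bits
  H(X,Y) = 2.0903 bits
✓ Chain rule verified.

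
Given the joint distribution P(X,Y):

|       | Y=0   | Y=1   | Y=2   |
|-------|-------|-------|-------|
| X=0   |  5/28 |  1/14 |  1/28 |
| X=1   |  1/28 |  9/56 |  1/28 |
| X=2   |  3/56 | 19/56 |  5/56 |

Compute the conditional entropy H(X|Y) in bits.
1.3269 bits

H(X|Y) = H(X,Y) - H(Y)

H(X,Y) = -Σ_{x,y} P(x,y) log₂ P(x,y). Per-cell terms -P(x,y)·log₂P(x,y):
  X=0: 0.44383, 0.27195, 0.17169
  X=1: 0.17169, 0.42387, 0.17169
  X=2: 0.22620, 0.52909, 0.31120
Sum of the 9 terms: H(X,Y) = 2.7212 bits

Marginal of Y (column sums):
  P(Y=0) = 5/28 + 1/28 + 3/56 = 15/56
  P(Y=1) = 1/14 + 9/56 + 19/56 = 4/7
  P(Y=2) = 1/28 + 1/28 + 5/56 = 9/56
H(Y) = -[(15/56)·log₂(15/56) + (4/7)·log₂(4/7) + (9/56)·log₂(9/56)]
  = 0.50905 + 0.46135 + 0.42387 = 1.3943 bits

H(X|Y) = H(X,Y) - H(Y) = 2.7212 - 1.3943 = 1.3269 bits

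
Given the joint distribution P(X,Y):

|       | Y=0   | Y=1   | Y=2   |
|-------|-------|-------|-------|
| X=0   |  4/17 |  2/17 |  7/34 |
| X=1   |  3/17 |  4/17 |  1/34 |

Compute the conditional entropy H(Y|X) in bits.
1.4163 bits

H(Y|X) = H(X,Y) - H(X)

H(X,Y) = -Σ_{x,y} P(x,y) log₂ P(x,y). Per-cell terms -P(x,y)·log₂P(x,y):
  X=0: 0.49117, 0.36323, 0.46943
  X=1: 0.44162, 0.49117, 0.14963
Sum of the 6 terms: H(X,Y) = 2.40625 bits

Marginal of X (row sums):
  P(X=0) = 4/17 + 2/17 + 7/34 = 19/34
  P(X=1) = 3/17 + 4/17 + 1/34 = 15/34
H(X) = -[(19/34)·log₂(19/34) + (15/34)·log₂(15/34)]
  = 0.46915 + 0.52084 = 0.98999 bits

H(Y|X) = H(X,Y) - H(X) = 2.40625 - 0.98999 = 1.4163 bits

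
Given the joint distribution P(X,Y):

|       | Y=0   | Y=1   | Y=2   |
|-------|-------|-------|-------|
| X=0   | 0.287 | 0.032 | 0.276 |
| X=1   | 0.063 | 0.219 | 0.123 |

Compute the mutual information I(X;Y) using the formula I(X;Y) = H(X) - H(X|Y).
0.2420 bits

I(X;Y) = H(X) - H(X|Y)

Marginal of X (row sums):
  P(X=0) = 0.287 + 0.032 + 0.276 = 0.595
  P(X=1) = 0.063 + 0.219 + 0.123 = 0.405
H(X) = -[0.595·log₂(0.595) + 0.405·log₂(0.405)]
  = 0.4457 + 0.5281 = 0.9738 bits

Marginal of Y (column sums):
  P(Y=0) = 0.287 + 0.063 = 0.350
  P(Y=1) = 0.032 + 0.219 = 0.251
  P(Y=2) = 0.276 + 0.123 = 0.399
H(X|Y) = Σ_y P(y)·H(X|Y=y):
  Y=0: P(Y=0) = 0.350, P(X|Y=0) = (41/50, 9/50) → H(X|Y=0) = 0.6801
  Y=1: P(Y=1) = 0.251, P(X|Y=1) = (32/251, 219/251) → H(X|Y=1) = 0.5505
  Y=2: P(Y=2) = 0.399, P(X|Y=2) = (92/133, 41/133) → H(X|Y=2) = 0.8912
H(X|Y) = 0.350·0.6801 + 0.251·0.5505 + 0.399·0.8912 = 0.7318 bits

I(X;Y) = H(X) - H(X|Y) = 0.9738 - 0.7318 = 0.2420 bits

Cross-check via I(X;Y) = H(X) + H(Y) - H(X,Y): computing H(Y) from the column sums and H(X,Y) from the 6 cells in the same way gives H(Y) = 1.5595 bits and H(X,Y) = 2.2913 bits, so
I(X;Y) = 0.9738 + 1.5595 - 2.2913 = 0.2420 bits ✓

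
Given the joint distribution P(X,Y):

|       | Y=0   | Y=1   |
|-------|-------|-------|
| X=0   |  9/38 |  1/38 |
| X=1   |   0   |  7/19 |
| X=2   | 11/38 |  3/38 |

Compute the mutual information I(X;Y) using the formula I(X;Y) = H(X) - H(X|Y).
0.5984 bits

I(X;Y) = H(X) - H(X|Y)

Marginal of X (row sums):
  P(X=0) = 9/38 + 1/38 = 5/19
  P(X=1) = 0 + 7/19 = 7/19
  P(X=2) = 11/38 + 3/38 = 7/19
H(X) = -[(5/19)·log₂(5/19) + (7/19)·log₂(7/19) + (7/19)·log₂(7/19)]
  = 0.50684 + 0.53074 + 0.53074 = 1.5683 bits

Marginal of Y (column sums):
  P(Y=0) = 9/38 + 0 + 11/38 = 10/19
  P(Y=1) = 1/38 + 7/19 + 3/38 = 9/19
H(X|Y) = Σ_y P(y)·H(X|Y=y):
  Y=0: P(Y=0) = 10/19, P(X|Y=0) = (9/20, 0, 11/20) → H(X|Y=0) = 0.99277
  Y=1: P(Y=1) = 9/19, P(X|Y=1) = (1/18, 7/9, 1/6) → H(X|Y=1) = 0.94449
H(X|Y) = (10/19)·0.99277 + (9/19)·0.94449 = 0.9699 bits

I(X;Y) = H(X) - H(X|Y) = 1.5683 - 0.9699 = 0.5984 bits

Cross-check via I(X;Y) = H(X) + H(Y) - H(X,Y): computing H(Y) from the column sums and H(X,Y) from the 6 cells in the same way gives H(Y) = 0.9980 bits and H(X,Y) = 1.9679 bits, so
I(X;Y) = 1.5683 + 0.9980 - 1.9679 = 0.5984 bits ✓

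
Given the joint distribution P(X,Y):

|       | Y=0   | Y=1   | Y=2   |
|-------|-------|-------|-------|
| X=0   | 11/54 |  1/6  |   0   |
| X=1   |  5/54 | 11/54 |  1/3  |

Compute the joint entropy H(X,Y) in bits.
2.2122 bits

H(X,Y) = -Σ_{x,y} P(x,y) log₂ P(x,y). Per-cell terms -P(x,y)·log₂P(x,y):
  X=0: 0.4676, 0.4308, 0.0000
  X=1: 0.3179, 0.4676, 0.5283
  (cells with P = 0 contribute 0)
Sum of the 6 terms: H(X,Y) = 2.2122 bits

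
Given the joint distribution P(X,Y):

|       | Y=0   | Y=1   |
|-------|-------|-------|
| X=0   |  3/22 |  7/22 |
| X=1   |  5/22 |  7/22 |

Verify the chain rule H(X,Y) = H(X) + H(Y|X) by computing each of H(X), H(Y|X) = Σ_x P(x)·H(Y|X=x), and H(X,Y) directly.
H(X) = 0.9940 bits, H(Y|X) = 0.9351 bits, H(X,Y) = 1.9291 bits

Marginal of X (row sums):
  P(X=0) = 3/22 + 7/22 = 5/11
  P(X=1) = 5/22 + 7/22 = 6/11
H(X) = -[(5/11)·log₂(5/11) + (6/11)·log₂(6/11)]
  = 0.51705 + 0.47698 = 0.9940 bits

H(Y|X) = Σ_x P(x)·H(Y|X=x):
  X=0: P(X=0) = 5/11, P(Y|X=0) = (3/10, 7/10) → H(Y|X=0) = 0.88129
  X=1: P(X=1) = 6/11, P(Y|X=1) = (5/12, 7/12) → H(Y|X=1) = 0.97987
H(Y|X) = (5/11)·0.88129 + (6/11)·0.97987 = 0.9351 bits

H(X,Y) = -Σ_{x,y} P(x,y) log₂ P(x,y). Per-cell terms -P(x,y)·log₂P(x,y):
  X=0: 0.39197, 0.52566
  X=1: 0.48580, 0.52566
Sum of the 4 terms: H(X,Y) = 1.9291 bits

Chain rule check:
  H(X) + H(Y|X) = 0.9940 + 0.9351 = 1.9291 bits
  H(X,Y) = 1.9291 bits
✓ Chain rule verified.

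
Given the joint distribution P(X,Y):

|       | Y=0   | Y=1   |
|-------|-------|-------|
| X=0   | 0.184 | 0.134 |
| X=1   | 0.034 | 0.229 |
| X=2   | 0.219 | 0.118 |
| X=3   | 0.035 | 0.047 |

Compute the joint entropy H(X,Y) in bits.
2.7110 bits

H(X,Y) = -Σ_{x,y} P(x,y) log₂ P(x,y). Per-cell terms -P(x,y)·log₂P(x,y):
  X=0: 0.44937, 0.38856
  X=1: 0.16586, 0.48699
  X=2: 0.47983, 0.36381
  X=3: 0.16928, 0.20733
Sum of the 8 terms: H(X,Y) = 2.7110 bits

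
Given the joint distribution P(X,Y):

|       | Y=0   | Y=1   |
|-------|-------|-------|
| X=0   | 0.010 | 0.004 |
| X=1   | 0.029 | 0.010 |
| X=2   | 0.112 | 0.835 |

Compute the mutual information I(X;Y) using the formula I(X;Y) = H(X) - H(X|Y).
0.0717 bits

I(X;Y) = H(X) - H(X|Y)

Marginal of X (row sums):
  P(X=0) = 0.010 + 0.004 = 0.014
  P(X=1) = 0.029 + 0.010 = 0.039
  P(X=2) = 0.112 + 0.835 = 0.947
H(X) = -[0.014·log₂(0.014) + 0.039·log₂(0.039) + 0.947·log₂(0.947)]
  = 0.0862180 + 0.1825349 + 0.0743998 = 0.343153 bits

Marginal of Y (column sums):
  P(Y=0) = 0.010 + 0.029 + 0.112 = 0.151
  P(Y=1) = 0.004 + 0.010 + 0.835 = 0.849
H(X|Y) = Σ_y P(y)·H(X|Y=y):
  Y=0: P(Y=0) = 0.151, P(X|Y=0) = (10/151, 29/151, 112/151) → H(X|Y=0) = 1.0362559
  Y=1: P(Y=1) = 0.849, P(X|Y=1) = (4/849, 10/849, 835/849) → H(X|Y=1) = 0.1354837
H(X|Y) = 0.151·1.0362559 + 0.849·0.1354837 = 0.271500 bits

I(X;Y) = H(X) - H(X|Y) = 0.343153 - 0.271500 = 0.0717 bits

Cross-check via I(X;Y) = H(X) + H(Y) - H(X,Y): computing H(Y) from the column sums and H(X,Y) from the 6 cells in the same way gives H(Y) = 0.612337 bits and H(X,Y) = 0.883837 bits, so
I(X;Y) = 0.343153 + 0.612337 - 0.883837 = 0.0717 bits ✓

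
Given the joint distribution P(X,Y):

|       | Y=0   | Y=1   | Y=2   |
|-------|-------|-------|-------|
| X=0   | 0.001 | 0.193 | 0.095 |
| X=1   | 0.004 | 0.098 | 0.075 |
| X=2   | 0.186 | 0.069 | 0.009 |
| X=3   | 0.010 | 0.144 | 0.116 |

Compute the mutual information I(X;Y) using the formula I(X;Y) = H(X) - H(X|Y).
0.4206 bits

I(X;Y) = H(X) - H(X|Y)

Marginal of X (row sums):
  P(X=0) = 0.001 + 0.193 + 0.095 = 0.289
  P(X=1) = 0.004 + 0.098 + 0.075 = 0.177
  P(X=2) = 0.186 + 0.069 + 0.009 = 0.264
  P(X=3) = 0.010 + 0.144 + 0.116 = 0.270
H(X) = -[0.289·log₂(0.289) + 0.177·log₂(0.177) + 0.264·log₂(0.264) + 0.270·log₂(0.270)]
  = 0.51756 + 0.44218 + 0.50725 + 0.51002 = 1.9770 bits

Marginal of Y (column sums):
  P(Y=0) = 0.001 + 0.004 + 0.186 + 0.010 = 0.201
  P(Y=1) = 0.193 + 0.098 + 0.069 + 0.144 = 0.504
  P(Y=2) = 0.095 + 0.075 + 0.009 + 0.116 = 0.295
H(X|Y) = Σ_y P(y)·H(X|Y=y):
  Y=0: P(Y=0) = 0.201, P(X|Y=0) = (1/201, 4/201, 62/67, 10/201) → H(X|Y=0) = 0.46945
  Y=1: P(Y=1) = 0.504, P(X|Y=1) = (193/504, 7/36, 23/168, 2/7) → H(X|Y=1) = 1.89882
  Y=2: P(Y=2) = 0.295, P(X|Y=2) = (19/59, 15/59, 9/295, 116/295) → H(X|Y=2) = 1.71185
H(X|Y) = 0.201·0.46945 + 0.504·1.89882 + 0.295·1.71185 = 1.5564 bits

I(X;Y) = H(X) - H(X|Y) = 1.9770 - 1.5564 = 0.4206 bits

Cross-check via I(X;Y) = H(X) + H(Y) - H(X,Y): computing H(Y) from the column sums and H(X,Y) from the 12 cells in the same way gives H(Y) = 1.4830 bits and H(X,Y) = 3.0394 bits, so
I(X;Y) = 1.9770 + 1.4830 - 3.0394 = 0.4206 bits ✓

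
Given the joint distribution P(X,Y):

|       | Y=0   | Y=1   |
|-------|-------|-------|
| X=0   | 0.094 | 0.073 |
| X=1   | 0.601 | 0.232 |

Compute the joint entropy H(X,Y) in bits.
1.5268 bits

H(X,Y) = -Σ_{x,y} P(x,y) log₂ P(x,y). Per-cell terms -P(x,y)·log₂P(x,y):
  X=0: 0.3207, 0.2756
  X=1: 0.4415, 0.4890
Sum of the 4 terms: H(X,Y) = 1.5268 bits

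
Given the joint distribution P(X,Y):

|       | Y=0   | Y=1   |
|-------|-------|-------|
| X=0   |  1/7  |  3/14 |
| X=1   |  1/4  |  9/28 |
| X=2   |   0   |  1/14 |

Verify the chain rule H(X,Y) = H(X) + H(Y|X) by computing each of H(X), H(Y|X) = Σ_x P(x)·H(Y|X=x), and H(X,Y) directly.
H(X) = 1.2638 bits, H(Y|X) = 0.9117 bits, H(X,Y) = 2.1755 bits

Marginal of X (row sums):
  P(X=0) = 1/7 + 3/14 = 5/14
  P(X=1) = 1/4 + 9/28 = 4/7
  P(X=2) = 0 + 1/14 = 1/14
H(X) = -[(5/14)·log₂(5/14) + (4/7)·log₂(4/7) + (1/14)·log₂(1/14)]
  = 0.530510 + 0.461346 + 0.271954 = 1.2638 bits

H(Y|X) = Σ_x P(x)·H(Y|X=x):
  X=0: P(X=0) = 5/14, P(Y|X=0) = (2/5, 3/5) → H(Y|X=0) = 0.970951
  X=1: P(X=1) = 4/7, P(Y|X=1) = (7/16, 9/16) → H(Y|X=1) = 0.988699
  X=2: P(X=2) = 1/14, P(Y|X=2) = (0, 1) → H(Y|X=2) = 0.000000
H(Y|X) = (5/14)·0.970951 + (4/7)·0.988699 + (1/14)·0.000000 = 0.9117 bits

H(X,Y) = -Σ_{x,y} P(x,y) log₂ P(x,y). Per-cell terms -P(x,y)·log₂P(x,y):
  X=0: 0.401051, 0.476227
  X=1: 0.500000, 0.526317
  X=2: 0.000000, 0.271954
  (cells with P = 0 contribute 0)
Sum of the 6 terms: H(X,Y) = 2.1755 bits

Chain rule check:
  H(X) + H(Y|X) = 1.2638 + 0.9117 = 2.1755 bits
  H(X,Y) = 2.1755 bits
✓ Chain rule verified.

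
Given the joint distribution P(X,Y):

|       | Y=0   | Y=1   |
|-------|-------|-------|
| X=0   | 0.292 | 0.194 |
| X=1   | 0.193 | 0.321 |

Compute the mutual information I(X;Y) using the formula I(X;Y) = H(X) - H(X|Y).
0.0369 bits

I(X;Y) = H(X) - H(X|Y)

Marginal of X (row sums):
  P(X=0) = 0.292 + 0.194 = 0.486
  P(X=1) = 0.193 + 0.321 = 0.514
H(X) = -[0.486·log₂(0.486) + 0.514·log₂(0.514)]
  = 0.50591 + 0.49352 = 0.99943 bits

Marginal of Y (column sums):
  P(Y=0) = 0.292 + 0.193 = 0.485
  P(Y=1) = 0.194 + 0.321 = 0.515
H(X|Y) = Σ_y P(y)·H(X|Y=y):
  Y=0: P(Y=0) = 0.485, P(X|Y=0) = (292/485, 193/485) → H(X|Y=0) = 0.96973
  Y=1: P(Y=1) = 0.515, P(X|Y=1) = (194/515, 321/515) → H(X|Y=1) = 0.95568
H(X|Y) = 0.485·0.96973 + 0.515·0.95568 = 0.96249 bits

I(X;Y) = H(X) - H(X|Y) = 0.99943 - 0.96249 = 0.0369 bits

Cross-check via I(X;Y) = H(X) + H(Y) - H(X,Y): computing H(Y) from the column sums and H(X,Y) from the 4 cells in the same way gives H(Y) = 0.99935 bits and H(X,Y) = 1.96184 bits, so
I(X;Y) = 0.99943 + 0.99935 - 1.96184 = 0.0369 bits ✓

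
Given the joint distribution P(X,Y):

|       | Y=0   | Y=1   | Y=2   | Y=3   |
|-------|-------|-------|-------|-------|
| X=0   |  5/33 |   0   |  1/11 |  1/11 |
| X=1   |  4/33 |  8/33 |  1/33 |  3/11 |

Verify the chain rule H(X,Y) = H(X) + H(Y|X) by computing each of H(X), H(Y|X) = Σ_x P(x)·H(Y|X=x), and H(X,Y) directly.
H(X) = 0.9183 bits, H(Y|X) = 1.6519 bits, H(X,Y) = 2.5702 bits

Marginal of X (row sums):
  P(X=0) = 5/33 + 0 + 1/11 + 1/11 = 1/3
  P(X=1) = 4/33 + 8/33 + 1/33 + 3/11 = 2/3
H(X) = -[(1/3)·log₂(1/3) + (2/3)·log₂(2/3)]
  = 0.5283 + 0.3900 = 0.9183 bits

H(Y|X) = Σ_x P(x)·H(Y|X=x):
  X=0: P(X=0) = 1/3, P(Y|X=0) = (5/11, 0, 3/11, 3/11) → H(Y|X=0) = 1.5395
  X=1: P(X=1) = 2/3, P(Y|X=1) = (2/11, 4/11, 1/22, 9/22) → H(Y|X=1) = 1.7081
H(Y|X) = (1/3)·1.5395 + (2/3)·1.7081 = 1.6519 bits

H(X,Y) = -Σ_{x,y} P(x,y) log₂ P(x,y). Per-cell terms -P(x,y)·log₂P(x,y):
  X=0: 0.4125, 0.0000, 0.3145, 0.3145
  X=1: 0.3690, 0.4956, 0.1529, 0.5112
  (cells with P = 0 contribute 0)
Sum of the 8 terms: H(X,Y) = 2.5702 bits

Chain rule check:
  H(X) + H(Y|X) = 0.9183 + 1.6519 = 2.5702 bits
  H(X,Y) = 2.5702 bits
✓ Chain rule verified.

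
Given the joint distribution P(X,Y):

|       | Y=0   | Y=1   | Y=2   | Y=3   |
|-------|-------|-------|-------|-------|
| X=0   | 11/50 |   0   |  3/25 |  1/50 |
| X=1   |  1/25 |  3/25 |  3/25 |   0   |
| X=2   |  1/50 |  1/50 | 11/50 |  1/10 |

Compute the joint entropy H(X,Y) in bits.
2.9189 bits

H(X,Y) = -Σ_{x,y} P(x,y) log₂ P(x,y). Per-cell terms -P(x,y)·log₂P(x,y):
  X=0: 0.48057, 0.00000, 0.36707, 0.11288
  X=1: 0.18575, 0.36707, 0.36707, 0.00000
  X=2: 0.11288, 0.11288, 0.48057, 0.33219
  (cells with P = 0 contribute 0)
Sum of the 12 terms: H(X,Y) = 2.9189 bits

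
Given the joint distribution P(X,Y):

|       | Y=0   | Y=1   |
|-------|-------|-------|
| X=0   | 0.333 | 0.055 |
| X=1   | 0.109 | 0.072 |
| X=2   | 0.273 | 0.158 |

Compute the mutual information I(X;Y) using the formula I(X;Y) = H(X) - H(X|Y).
0.0496 bits

I(X;Y) = H(X) - H(X|Y)

Marginal of X (row sums):
  P(X=0) = 0.333 + 0.055 = 0.388
  P(X=1) = 0.109 + 0.072 = 0.181
  P(X=2) = 0.273 + 0.158 = 0.431
H(X) = -[0.388·log₂(0.388) + 0.181·log₂(0.181) + 0.431·log₂(0.431)]
  = 0.5300 + 0.4463 + 0.5233 = 1.4996 bits

Marginal of Y (column sums):
  P(Y=0) = 0.333 + 0.109 + 0.273 = 0.715
  P(Y=1) = 0.055 + 0.072 + 0.158 = 0.285
H(X|Y) = Σ_y P(y)·H(X|Y=y):
  Y=0: P(Y=0) = 0.715, P(X|Y=0) = (333/715, 109/715, 21/55) → H(X|Y=0) = 1.4575
  Y=1: P(Y=1) = 0.285, P(X|Y=1) = (11/57, 24/95, 158/285) → H(X|Y=1) = 1.4313
H(X|Y) = 0.715·1.4575 + 0.285·1.4313 = 1.4500 bits

I(X;Y) = H(X) - H(X|Y) = 1.4996 - 1.4500 = 0.0496 bits

Cross-check via I(X;Y) = H(X) + H(Y) - H(X,Y): computing H(Y) from the column sums and H(X,Y) from the 6 cells in the same way gives H(Y) = 0.8622 bits and H(X,Y) = 2.3122 bits, so
I(X;Y) = 1.4996 + 0.8622 - 2.3122 = 0.0496 bits ✓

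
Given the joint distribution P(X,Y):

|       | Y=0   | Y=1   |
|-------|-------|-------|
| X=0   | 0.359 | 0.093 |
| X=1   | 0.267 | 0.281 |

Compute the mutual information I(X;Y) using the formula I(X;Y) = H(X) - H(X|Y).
0.0745 bits

I(X;Y) = H(X) - H(X|Y)

Marginal of X (row sums):
  P(X=0) = 0.359 + 0.093 = 0.452
  P(X=1) = 0.267 + 0.281 = 0.548
H(X) = -[0.452·log₂(0.452) + 0.548·log₂(0.548)]
  = 0.51781 + 0.47553 = 0.9933 bits

Marginal of Y (column sums):
  P(Y=0) = 0.359 + 0.267 = 0.626
  P(Y=1) = 0.093 + 0.281 = 0.374
H(X|Y) = Σ_y P(y)·H(X|Y=y):
  Y=0: P(Y=0) = 0.626, P(X|Y=0) = (359/626, 267/626) → H(X|Y=0) = 0.98436
  Y=1: P(Y=1) = 0.374, P(X|Y=1) = (93/374, 281/374) → H(X|Y=1) = 0.80915
H(X|Y) = 0.626·0.98436 + 0.374·0.80915 = 0.9188 bits

I(X;Y) = H(X) - H(X|Y) = 0.9933 - 0.9188 = 0.0745 bits

Cross-check via I(X;Y) = H(X) + H(Y) - H(X,Y): computing H(Y) from the column sums and H(X,Y) from the 4 cells in the same way gives H(Y) = 0.9537 bits and H(X,Y) = 1.8725 bits, so
I(X;Y) = 0.9933 + 0.9537 - 1.8725 = 0.0745 bits ✓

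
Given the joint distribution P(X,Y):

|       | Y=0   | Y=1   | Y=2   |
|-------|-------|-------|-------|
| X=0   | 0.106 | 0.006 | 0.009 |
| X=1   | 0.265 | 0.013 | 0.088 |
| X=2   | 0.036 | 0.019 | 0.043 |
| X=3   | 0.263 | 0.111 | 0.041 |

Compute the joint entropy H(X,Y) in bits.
2.8706 bits

H(X,Y) = -Σ_{x,y} P(x,y) log₂ P(x,y). Per-cell terms -P(x,y)·log₂P(x,y):
  X=0: 0.3432, 0.0443, 0.0612
  X=1: 0.5077, 0.0814, 0.3086
  X=2: 0.1727, 0.1086, 0.1952
  X=3: 0.5068, 0.3520, 0.1889
Sum of the 12 terms: H(X,Y) = 2.8706 bits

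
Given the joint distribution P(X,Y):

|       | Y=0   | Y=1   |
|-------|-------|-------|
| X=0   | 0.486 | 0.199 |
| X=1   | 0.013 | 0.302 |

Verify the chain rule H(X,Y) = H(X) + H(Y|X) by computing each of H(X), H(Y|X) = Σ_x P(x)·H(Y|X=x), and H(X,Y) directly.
H(X) = 0.8989 bits, H(Y|X) = 0.6737 bits, H(X,Y) = 1.5725 bits

Marginal of X (row sums):
  P(X=0) = 0.486 + 0.199 = 0.685
  P(X=1) = 0.013 + 0.302 = 0.315
H(X) = -[0.685·log₂(0.685) + 0.315·log₂(0.315)]
  = 0.3739 + 0.5250 = 0.8989 bits

H(Y|X) = Σ_x P(x)·H(Y|X=x):
  X=0: P(X=0) = 0.685, P(Y|X=0) = (486/685, 199/685) → H(Y|X=0) = 0.8694
  X=1: P(X=1) = 0.315, P(Y|X=1) = (13/315, 302/315) → H(Y|X=1) = 0.2481
H(Y|X) = 0.685·0.8694 + 0.315·0.2481 = 0.6737 bits

H(X,Y) = -Σ_{x,y} P(x,y) log₂ P(x,y). Per-cell terms -P(x,y)·log₂P(x,y):
  X=0: 0.5059, 0.4635
  X=1: 0.0814, 0.5217
Sum of the 4 terms: H(X,Y) = 1.5725 bits

Chain rule check:
  H(X) + H(Y|X) = 0.8989 + 0.6737 = 1.5726 bits
  H(X,Y) = 1.5725 bits
✓ Chain rule verified (Δ = 0.0001 is 4-dp rounding noise: each of the three values was rounded independently).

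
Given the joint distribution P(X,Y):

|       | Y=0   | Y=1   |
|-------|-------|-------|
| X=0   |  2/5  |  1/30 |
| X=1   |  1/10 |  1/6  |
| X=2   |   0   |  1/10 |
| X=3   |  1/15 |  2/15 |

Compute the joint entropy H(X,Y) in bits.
2.4356 bits

H(X,Y) = -Σ_{x,y} P(x,y) log₂ P(x,y). Per-cell terms -P(x,y)·log₂P(x,y):
  X=0: 0.52877, 0.16356
  X=1: 0.33219, 0.43083
  X=2: 0.00000, 0.33219
  X=3: 0.26046, 0.38759
  (cells with P = 0 contribute 0)
Sum of the 8 terms: H(X,Y) = 2.4356 bits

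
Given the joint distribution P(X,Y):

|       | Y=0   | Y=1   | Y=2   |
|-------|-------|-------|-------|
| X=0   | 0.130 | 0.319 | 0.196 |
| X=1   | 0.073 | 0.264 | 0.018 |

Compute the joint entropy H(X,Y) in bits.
2.2565 bits

H(X,Y) = -Σ_{x,y} P(x,y) log₂ P(x,y). Per-cell terms -P(x,y)·log₂P(x,y):
  X=0: 0.38264, 0.52583, 0.46081
  X=1: 0.27565, 0.50725, 0.10433
Sum of the 6 terms: H(X,Y) = 2.2565 bits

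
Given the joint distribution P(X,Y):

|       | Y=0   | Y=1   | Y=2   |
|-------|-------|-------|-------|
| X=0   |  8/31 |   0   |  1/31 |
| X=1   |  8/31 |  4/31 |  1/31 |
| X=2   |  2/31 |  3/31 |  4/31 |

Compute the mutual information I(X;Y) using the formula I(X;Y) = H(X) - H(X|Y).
0.2887 bits

I(X;Y) = H(X) - H(X|Y)

Marginal of X (row sums):
  P(X=0) = 8/31 + 0 + 1/31 = 9/31
  P(X=1) = 8/31 + 4/31 + 1/31 = 13/31
  P(X=2) = 2/31 + 3/31 + 4/31 = 9/31
H(X) = -[(9/31)·log₂(9/31) + (13/31)·log₂(13/31) + (9/31)·log₂(9/31)]
  = 0.51801 + 0.52577 + 0.51801 = 1.5618 bits

Marginal of Y (column sums):
  P(Y=0) = 8/31 + 8/31 + 2/31 = 18/31
  P(Y=1) = 0 + 4/31 + 3/31 = 7/31
  P(Y=2) = 1/31 + 1/31 + 4/31 = 6/31
H(X|Y) = Σ_y P(y)·H(X|Y=y):
  Y=0: P(Y=0) = 18/31, P(X|Y=0) = (4/9, 4/9, 1/9) → H(X|Y=0) = 1.39215
  Y=1: P(Y=1) = 7/31, P(X|Y=1) = (0, 4/7, 3/7) → H(X|Y=1) = 0.98523
  Y=2: P(Y=2) = 6/31, P(X|Y=2) = (1/6, 1/6, 2/3) → H(X|Y=2) = 1.25163
H(X|Y) = (18/31)·1.39215 + (7/31)·0.98523 + (6/31)·1.25163 = 1.2731 bits

I(X;Y) = H(X) - H(X|Y) = 1.5618 - 1.2731 = 0.2887 bits

Cross-check via I(X;Y) = H(X) + H(Y) - H(X,Y): computing H(Y) from the column sums and H(X,Y) from the 9 cells in the same way gives H(Y) = 1.3987 bits and H(X,Y) = 2.6718 bits, so
I(X;Y) = 1.5618 + 1.3987 - 2.6718 = 0.2887 bits ✓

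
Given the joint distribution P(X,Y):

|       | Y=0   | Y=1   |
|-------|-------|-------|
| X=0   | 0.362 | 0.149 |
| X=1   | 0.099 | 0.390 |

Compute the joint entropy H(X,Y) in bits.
1.8000 bits

H(X,Y) = -Σ_{x,y} P(x,y) log₂ P(x,y). Per-cell terms -P(x,y)·log₂P(x,y):
  X=0: 0.5307, 0.4092
  X=1: 0.3303, 0.5298
Sum of the 4 terms: H(X,Y) = 1.8000 bits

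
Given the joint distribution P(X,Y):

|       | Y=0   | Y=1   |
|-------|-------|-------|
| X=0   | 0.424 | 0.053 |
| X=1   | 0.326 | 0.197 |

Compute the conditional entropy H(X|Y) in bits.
0.9271 bits

H(X|Y) = H(X,Y) - H(Y)

H(X,Y) = -Σ_{x,y} P(x,y) log₂ P(x,y). Per-cell terms -P(x,y)·log₂P(x,y):
  X=0: 0.52485, 0.22461
  X=1: 0.52716, 0.46172
Sum of the 4 terms: H(X,Y) = 1.73834 bits

Marginal of Y (column sums):
  P(Y=0) = 0.424 + 0.326 = 0.750
  P(Y=1) = 0.053 + 0.197 = 0.250
H(Y) = -[0.750·log₂(0.750) + 0.250·log₂(0.250)]
  = 0.31128 + 0.50000 = 0.81128 bits

H(X|Y) = H(X,Y) - H(Y) = 1.73834 - 0.81128 = 0.9271 bits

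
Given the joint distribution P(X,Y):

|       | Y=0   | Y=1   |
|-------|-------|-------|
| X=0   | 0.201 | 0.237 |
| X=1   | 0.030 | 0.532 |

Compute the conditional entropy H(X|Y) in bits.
0.8139 bits

H(X|Y) = H(X,Y) - H(Y)

H(X,Y) = -Σ_{x,y} P(x,y) log₂ P(x,y). Per-cell terms -P(x,y)·log₂P(x,y):
  X=0: 0.465261, 0.492259
  X=1: 0.151767, 0.484387
Sum of the 4 terms: H(X,Y) = 1.59367 bits

Marginal of Y (column sums):
  P(Y=0) = 0.201 + 0.030 = 0.231
  P(Y=1) = 0.237 + 0.532 = 0.769
H(Y) = -[0.231·log₂(0.231) + 0.769·log₂(0.769)]
  = 0.488342 + 0.291408 = 0.77975 bits

H(X|Y) = H(X,Y) - H(Y) = 1.59367 - 0.77975 = 0.8139 bits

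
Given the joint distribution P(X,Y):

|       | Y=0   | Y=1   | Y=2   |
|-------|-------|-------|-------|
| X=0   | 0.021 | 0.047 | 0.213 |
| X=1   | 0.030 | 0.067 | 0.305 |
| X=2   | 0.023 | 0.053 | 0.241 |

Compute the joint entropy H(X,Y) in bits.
2.5797 bits

H(X,Y) = -Σ_{x,y} P(x,y) log₂ P(x,y). Per-cell terms -P(x,y)·log₂P(x,y):
  X=0: 0.11704, 0.20733, 0.47522
  X=1: 0.15177, 0.26128, 0.52250
  X=2: 0.12517, 0.22461, 0.49475
Sum of the 9 terms: H(X,Y) = 2.5797 bits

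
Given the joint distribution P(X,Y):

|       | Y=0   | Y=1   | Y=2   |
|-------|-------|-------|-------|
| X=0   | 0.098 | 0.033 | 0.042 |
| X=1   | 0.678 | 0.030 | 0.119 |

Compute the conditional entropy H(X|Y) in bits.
0.6208 bits

H(X|Y) = H(X,Y) - H(Y)

H(X,Y) = -Σ_{x,y} P(x,y) log₂ P(x,y). Per-cell terms -P(x,y)·log₂P(x,y):
  X=0: 0.3284, 0.1624, 0.1921
  X=1: 0.3801, 0.1518, 0.3654
Sum of the 6 terms: H(X,Y) = 1.5802 bits

Marginal of Y (column sums):
  P(Y=0) = 0.098 + 0.678 = 0.776
  P(Y=1) = 0.033 + 0.030 = 0.063
  P(Y=2) = 0.042 + 0.119 = 0.161
H(Y) = -[0.776·log₂(0.776) + 0.063·log₂(0.063) + 0.161·log₂(0.161)]
  = 0.2839 + 0.2513 + 0.4242 = 0.9594 bits

H(X|Y) = H(X,Y) - H(Y) = 1.5802 - 0.9594 = 0.6208 bits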